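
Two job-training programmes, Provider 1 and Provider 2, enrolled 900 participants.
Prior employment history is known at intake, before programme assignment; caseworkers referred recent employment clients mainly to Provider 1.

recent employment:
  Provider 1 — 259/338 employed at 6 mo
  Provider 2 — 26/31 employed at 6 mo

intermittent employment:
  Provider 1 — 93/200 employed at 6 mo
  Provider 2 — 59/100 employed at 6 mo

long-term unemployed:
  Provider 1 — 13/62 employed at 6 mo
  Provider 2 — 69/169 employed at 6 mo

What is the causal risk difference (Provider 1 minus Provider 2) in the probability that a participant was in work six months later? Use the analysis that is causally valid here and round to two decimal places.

-0.12

Prior employment history satisfies the back-door criterion: it is not a descendant of the programme, and it blocks the spurious path from programme to outcome. Adjusting for it (i.e., using the within-prior employment history rates) gives the causal effect.
Adjusting over the population distribution of prior employment history: 0.410·(0.766−0.839) + 0.333·(0.465−0.590) + 0.257·(0.210−0.408) = -0.122.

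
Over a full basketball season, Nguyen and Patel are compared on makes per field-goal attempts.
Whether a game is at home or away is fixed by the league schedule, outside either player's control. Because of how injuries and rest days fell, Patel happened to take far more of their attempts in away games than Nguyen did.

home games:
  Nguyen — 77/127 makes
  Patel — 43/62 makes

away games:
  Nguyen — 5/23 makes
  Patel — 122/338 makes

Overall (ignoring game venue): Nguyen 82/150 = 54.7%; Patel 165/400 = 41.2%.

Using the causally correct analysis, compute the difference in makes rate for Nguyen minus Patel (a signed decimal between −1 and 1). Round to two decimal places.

Game venue is set before the player has any effect — it is not caused by the player — and it independently drives the outcome. That makes it a confounder, so the causal comparison is within game venue levels.
Adjusting over the population distribution of game venue: 0.344·(0.606−0.694) + 0.656·(0.217−0.361) = -0.124.

-0.12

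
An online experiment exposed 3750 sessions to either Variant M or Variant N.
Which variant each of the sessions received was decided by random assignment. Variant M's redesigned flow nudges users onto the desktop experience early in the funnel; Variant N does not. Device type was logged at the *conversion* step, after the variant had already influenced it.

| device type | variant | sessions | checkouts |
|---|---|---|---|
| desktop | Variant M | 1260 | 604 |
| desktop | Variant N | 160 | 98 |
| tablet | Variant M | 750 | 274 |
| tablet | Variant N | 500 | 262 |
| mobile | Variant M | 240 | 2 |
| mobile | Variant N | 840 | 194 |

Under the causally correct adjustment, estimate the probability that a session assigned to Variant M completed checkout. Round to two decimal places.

The device type-specific comparison favours Variant N throughout, but the pooled figures favour Variant M. The question is whether to condition on device type.
Stratifying would compare variants among sessions the variants themselves sorted into device type groups — a form of selection on an intermediate. The unconditioned pooled rates give the total causal effect.
So P(outcome | do(Variant M)) is just the pooled rate for Variant M: 880/2250 = 0.391.

0.39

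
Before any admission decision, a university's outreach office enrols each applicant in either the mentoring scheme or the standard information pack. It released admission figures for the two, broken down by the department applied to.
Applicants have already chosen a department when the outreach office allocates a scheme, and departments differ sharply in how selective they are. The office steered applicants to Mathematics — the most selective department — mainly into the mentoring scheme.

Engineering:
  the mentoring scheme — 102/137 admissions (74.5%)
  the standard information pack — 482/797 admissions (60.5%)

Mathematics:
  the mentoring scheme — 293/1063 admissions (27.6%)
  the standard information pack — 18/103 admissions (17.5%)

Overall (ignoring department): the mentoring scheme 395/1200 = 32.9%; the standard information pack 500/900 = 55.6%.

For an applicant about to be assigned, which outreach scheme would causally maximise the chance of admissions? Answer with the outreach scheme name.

Within every department level the mentoring scheme has the higher rate, yet pooled the standard information pack does — Simpson's reversal.
The imbalance in department arose from how applicants were allocated, not from anything the outreach scheme did; and department independently affects the outcome. The pooled gap is confounded — condition on department.
Within each level — Engineering: 74.5% vs 60.5%; Mathematics: 27.6% vs 17.5% — the mentoring scheme is higher every time.

the mentoring scheme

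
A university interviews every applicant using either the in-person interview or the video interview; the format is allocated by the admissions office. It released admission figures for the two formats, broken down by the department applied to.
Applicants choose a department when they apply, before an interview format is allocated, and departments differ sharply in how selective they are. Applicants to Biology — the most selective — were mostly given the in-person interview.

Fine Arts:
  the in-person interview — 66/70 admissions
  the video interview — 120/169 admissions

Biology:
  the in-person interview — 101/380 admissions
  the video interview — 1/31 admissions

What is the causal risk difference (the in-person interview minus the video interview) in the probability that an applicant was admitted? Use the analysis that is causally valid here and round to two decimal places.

Within every department level the in-person interview has the higher rate, yet pooled the video interview does — Simpson's reversal.
Department satisfies the back-door criterion: it is not a descendant of the interview format, and it blocks the spurious path from interview format to outcome. Adjusting for it (i.e., using the within-department rates) gives the causal effect.
Adjusting over the population distribution of department: 0.368·(0.943−0.710) + 0.632·(0.266−0.032) = +0.233.

+0.23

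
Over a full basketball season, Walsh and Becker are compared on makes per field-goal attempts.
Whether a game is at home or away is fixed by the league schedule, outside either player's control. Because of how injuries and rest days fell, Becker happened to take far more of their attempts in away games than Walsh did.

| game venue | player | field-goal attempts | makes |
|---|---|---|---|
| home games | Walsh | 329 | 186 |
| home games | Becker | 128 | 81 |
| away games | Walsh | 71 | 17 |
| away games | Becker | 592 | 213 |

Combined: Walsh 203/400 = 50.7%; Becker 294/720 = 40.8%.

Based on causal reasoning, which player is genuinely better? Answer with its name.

Becker

Becker is higher inside every game venue stratum but Walsh is higher in aggregate. Whether to stratify depends on how game venue relates to the player.
Since game venue is a pre-existing factor (not a product of the player) and it affects the outcome on its own, it is a confounder. The stratified rates, not the pooled rate, identify the causal effect.
Within each level — home games: 56.5% vs 63.3%; away games: 23.9% vs 36.0% — Becker is higher every time.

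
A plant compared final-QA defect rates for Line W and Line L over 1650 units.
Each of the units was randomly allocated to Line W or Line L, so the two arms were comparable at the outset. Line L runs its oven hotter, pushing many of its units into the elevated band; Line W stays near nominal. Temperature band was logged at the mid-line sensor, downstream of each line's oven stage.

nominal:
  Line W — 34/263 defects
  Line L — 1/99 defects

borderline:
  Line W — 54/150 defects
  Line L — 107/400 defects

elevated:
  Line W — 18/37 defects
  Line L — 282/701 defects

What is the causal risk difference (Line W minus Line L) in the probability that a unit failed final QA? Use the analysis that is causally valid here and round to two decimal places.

The in-process temperature band-specific comparison favours Line L throughout, but the pooled figures favour Line W. The question is whether to condition on in-process temperature band.
Stratifying would compare lines among units the lines themselves sorted into in-process temperature band groups — a form of selection on an intermediate. The unconditioned pooled rates give the total causal effect.
The causal difference is the pooled difference: 0.236 − 0.325 = -0.089.

-0.09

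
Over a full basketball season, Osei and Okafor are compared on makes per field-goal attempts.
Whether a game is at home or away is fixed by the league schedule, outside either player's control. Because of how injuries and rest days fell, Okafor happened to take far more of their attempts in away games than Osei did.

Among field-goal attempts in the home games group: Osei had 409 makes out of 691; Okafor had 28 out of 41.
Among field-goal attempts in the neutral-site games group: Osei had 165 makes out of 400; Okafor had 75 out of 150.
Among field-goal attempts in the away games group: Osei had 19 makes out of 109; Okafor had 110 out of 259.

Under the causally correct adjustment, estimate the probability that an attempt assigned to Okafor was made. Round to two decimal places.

0.56

The stratified and pooled comparisons disagree (Okafor wins within each game venue; Osei wins overall), so the answer turns on the causal role of game venue.
Game venue satisfies the back-door criterion: it is not a descendant of the player, and it blocks the spurious path from player to outcome. Adjusting for it (i.e., using the within-game venue rates) gives the causal effect.
Standardising Okafor to the population game venue mix: 0.444·28/41 + 0.333·75/150 + 0.223·110/259 = 0.564.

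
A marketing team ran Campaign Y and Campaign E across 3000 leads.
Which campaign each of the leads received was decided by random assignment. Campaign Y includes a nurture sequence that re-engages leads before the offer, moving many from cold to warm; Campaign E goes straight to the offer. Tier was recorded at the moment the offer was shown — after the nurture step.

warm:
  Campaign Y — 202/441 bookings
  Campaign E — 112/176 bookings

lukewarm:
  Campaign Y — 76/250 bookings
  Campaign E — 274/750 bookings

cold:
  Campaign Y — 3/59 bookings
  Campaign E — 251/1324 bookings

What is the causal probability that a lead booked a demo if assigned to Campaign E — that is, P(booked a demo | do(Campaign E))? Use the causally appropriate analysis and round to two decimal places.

0.28

Stratifying would compare campaigns among leads the campaigns themselves sorted into engagement tier groups — a form of selection on an intermediate. The unconditioned pooled rates give the total causal effect.
So P(outcome | do(Campaign E)) is just the pooled rate for Campaign E: 637/2250 = 0.283.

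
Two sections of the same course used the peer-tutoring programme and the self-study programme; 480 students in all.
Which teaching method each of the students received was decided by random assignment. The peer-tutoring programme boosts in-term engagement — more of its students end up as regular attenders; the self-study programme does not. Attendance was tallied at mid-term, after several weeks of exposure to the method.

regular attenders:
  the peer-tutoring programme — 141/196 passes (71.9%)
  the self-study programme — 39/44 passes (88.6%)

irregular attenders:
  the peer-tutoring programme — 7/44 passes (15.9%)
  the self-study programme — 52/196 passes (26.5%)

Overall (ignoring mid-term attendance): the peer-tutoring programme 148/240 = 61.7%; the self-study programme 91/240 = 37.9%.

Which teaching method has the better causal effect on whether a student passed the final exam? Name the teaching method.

the peer-tutoring programme

the self-study programme is higher inside every mid-term attendance stratum but the peer-tutoring programme is higher in aggregate. Whether to stratify depends on how mid-term attendance relates to the teaching method.
Mid-term attendance is recorded after the teaching method and is itself shifted by it — it sits on the causal path from teaching method to outcome. Conditioning on a mediator would strip out part of the effect we want; the pooled comparison gives the total causal effect.
Pooled: the peer-tutoring programme 61.7% vs the self-study programme 37.9%; the peer-tutoring programme is higher overall.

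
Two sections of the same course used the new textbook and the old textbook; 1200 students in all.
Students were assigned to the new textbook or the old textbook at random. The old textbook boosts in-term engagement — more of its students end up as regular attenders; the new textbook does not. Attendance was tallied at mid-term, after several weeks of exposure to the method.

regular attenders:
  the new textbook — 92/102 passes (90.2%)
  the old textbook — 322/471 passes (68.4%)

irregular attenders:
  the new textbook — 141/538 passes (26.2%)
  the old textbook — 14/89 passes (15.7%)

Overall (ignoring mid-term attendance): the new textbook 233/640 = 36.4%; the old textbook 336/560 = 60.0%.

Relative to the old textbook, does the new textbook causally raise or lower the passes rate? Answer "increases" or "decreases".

decreases

the new textbook is higher inside every mid-term attendance stratum but the old textbook is higher in aggregate. Whether to stratify depends on how mid-term attendance relates to the teaching method.
The distribution of mid-term attendance is itself part of what the teaching method does — it is an intermediate outcome. Holding it fixed would remove that part of the effect; the total effect is the pooled difference.
Pooled: the new textbook 36.4% vs the old textbook 60.0%; the old textbook is higher overall.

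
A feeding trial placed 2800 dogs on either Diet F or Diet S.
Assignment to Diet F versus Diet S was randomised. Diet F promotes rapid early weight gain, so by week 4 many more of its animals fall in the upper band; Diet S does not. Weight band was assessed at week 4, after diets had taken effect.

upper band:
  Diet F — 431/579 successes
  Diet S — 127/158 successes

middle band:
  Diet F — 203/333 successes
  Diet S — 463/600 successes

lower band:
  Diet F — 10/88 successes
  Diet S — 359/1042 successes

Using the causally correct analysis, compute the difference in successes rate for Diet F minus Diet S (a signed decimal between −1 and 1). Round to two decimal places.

The stratified and pooled comparisons disagree (Diet S wins within each week-4 weight band; Diet F wins overall), so the answer turns on the causal role of week-4 weight band.
Week-4 weight band here is a post-treatment variable shaped by the diet; conditioning on it would introduce bias rather than remove it. The overall comparison is the causal one.
The causal difference is the pooled difference: 0.644 − 0.527 = +0.117.

+0.12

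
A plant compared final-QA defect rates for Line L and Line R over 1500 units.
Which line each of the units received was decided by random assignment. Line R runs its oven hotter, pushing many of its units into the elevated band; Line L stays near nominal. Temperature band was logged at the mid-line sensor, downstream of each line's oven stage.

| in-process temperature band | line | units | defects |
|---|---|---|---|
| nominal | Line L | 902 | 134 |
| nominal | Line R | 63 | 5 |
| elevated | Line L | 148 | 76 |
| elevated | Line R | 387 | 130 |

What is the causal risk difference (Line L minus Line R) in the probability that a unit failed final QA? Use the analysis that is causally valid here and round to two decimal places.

Within every in-process temperature band level Line R has the lower rate, yet pooled Line L does — Simpson's reversal.
The distribution of in-process temperature band is itself part of what the line does — it is an intermediate outcome. Holding it fixed would remove that part of the effect; the total effect is the pooled difference.
The causal difference is the pooled difference: 0.200 − 0.300 = -0.100.

-0.10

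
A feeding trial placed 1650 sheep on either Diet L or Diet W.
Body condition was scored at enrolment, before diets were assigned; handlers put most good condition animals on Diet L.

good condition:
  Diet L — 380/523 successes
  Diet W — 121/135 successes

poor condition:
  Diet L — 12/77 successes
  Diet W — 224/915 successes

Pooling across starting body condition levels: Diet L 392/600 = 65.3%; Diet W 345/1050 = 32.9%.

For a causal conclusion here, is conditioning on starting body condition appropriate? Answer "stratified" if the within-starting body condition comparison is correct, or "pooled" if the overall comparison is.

stratified

Diet W is higher inside every starting body condition stratum but Diet L is higher in aggregate. Whether to stratify depends on how starting body condition relates to the diet.
The imbalance in starting body condition arose from how sheep were allocated, not from anything the diet did; and starting body condition independently affects the outcome. The pooled gap is confounded — condition on starting body condition.
Within each level — good condition: 72.7% vs 89.6%; poor condition: 15.6% vs 24.5% — Diet W is higher every time.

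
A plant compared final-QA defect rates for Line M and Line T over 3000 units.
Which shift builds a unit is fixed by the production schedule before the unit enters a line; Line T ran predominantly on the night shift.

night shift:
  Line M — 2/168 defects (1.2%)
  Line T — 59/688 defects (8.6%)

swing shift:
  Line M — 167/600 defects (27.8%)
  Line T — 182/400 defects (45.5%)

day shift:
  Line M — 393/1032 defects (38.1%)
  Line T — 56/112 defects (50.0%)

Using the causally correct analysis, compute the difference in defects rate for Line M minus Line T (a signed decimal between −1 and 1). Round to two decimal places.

The stratified and pooled comparisons disagree (Line M wins within each shift; Line T wins overall), so the answer turns on the causal role of shift.
Shift satisfies the back-door criterion: it is not a descendant of the line, and it blocks the spurious path from line to outcome. Adjusting for it (i.e., using the within-shift rates) gives the causal effect.
Adjusting over the population distribution of shift: 0.285·(0.012−0.086) + 0.333·(0.278−0.455) + 0.381·(0.381−0.500) = -0.125.

-0.13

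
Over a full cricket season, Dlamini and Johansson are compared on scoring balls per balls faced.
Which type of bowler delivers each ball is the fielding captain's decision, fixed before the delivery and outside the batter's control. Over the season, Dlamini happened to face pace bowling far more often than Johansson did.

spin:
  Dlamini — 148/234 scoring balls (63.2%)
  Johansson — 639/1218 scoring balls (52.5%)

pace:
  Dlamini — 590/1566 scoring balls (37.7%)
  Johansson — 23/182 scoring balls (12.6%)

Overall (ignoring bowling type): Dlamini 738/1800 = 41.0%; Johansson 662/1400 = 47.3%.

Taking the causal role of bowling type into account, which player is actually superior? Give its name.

Nothing the player does changes bowling type; the imbalance is an allocation artefact. With bowling type also predicting the outcome, the pooled figure is confounded, and the within-stratum comparison is the causal one.
Within each level — spin: 63.2% vs 52.5%; pace: 37.7% vs 12.6% — Dlamini is higher every time.

Dlamini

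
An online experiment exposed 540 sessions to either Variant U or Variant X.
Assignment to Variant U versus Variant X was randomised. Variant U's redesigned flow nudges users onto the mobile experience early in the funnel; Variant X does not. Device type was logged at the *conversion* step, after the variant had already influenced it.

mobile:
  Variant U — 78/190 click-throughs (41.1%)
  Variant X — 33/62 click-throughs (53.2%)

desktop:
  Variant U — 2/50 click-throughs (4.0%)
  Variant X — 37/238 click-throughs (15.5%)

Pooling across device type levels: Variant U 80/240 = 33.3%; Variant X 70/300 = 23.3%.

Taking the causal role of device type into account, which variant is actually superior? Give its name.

The stratified and pooled comparisons disagree (Variant X wins within each device type; Variant U wins overall), so the answer turns on the causal role of device type.
Because the variant influences device type, device type is a post-treatment mediator, not a confounder. Stratifying on it would bias the estimate; the causal effect is the crude pooled difference.
Pooled: Variant U 33.3% vs Variant X 23.3%; Variant U is higher overall.

Variant U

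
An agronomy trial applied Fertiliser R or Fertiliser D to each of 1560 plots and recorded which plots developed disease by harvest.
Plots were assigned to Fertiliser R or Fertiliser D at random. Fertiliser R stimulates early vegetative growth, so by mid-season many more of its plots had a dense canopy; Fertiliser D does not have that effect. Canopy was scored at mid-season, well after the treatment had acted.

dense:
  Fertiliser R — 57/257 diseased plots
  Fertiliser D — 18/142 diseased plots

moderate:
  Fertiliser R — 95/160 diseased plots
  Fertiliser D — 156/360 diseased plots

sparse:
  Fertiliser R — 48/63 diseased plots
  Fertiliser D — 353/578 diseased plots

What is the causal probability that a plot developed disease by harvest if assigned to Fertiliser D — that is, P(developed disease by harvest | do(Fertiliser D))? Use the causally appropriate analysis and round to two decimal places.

Mid-season canopy is downstream of the fertiliser. One should not condition on a consequence of treatment, so the overall rates are the right comparison.
So P(outcome | do(Fertiliser D)) is just the pooled rate for Fertiliser D: 527/1080 = 0.488.

0.49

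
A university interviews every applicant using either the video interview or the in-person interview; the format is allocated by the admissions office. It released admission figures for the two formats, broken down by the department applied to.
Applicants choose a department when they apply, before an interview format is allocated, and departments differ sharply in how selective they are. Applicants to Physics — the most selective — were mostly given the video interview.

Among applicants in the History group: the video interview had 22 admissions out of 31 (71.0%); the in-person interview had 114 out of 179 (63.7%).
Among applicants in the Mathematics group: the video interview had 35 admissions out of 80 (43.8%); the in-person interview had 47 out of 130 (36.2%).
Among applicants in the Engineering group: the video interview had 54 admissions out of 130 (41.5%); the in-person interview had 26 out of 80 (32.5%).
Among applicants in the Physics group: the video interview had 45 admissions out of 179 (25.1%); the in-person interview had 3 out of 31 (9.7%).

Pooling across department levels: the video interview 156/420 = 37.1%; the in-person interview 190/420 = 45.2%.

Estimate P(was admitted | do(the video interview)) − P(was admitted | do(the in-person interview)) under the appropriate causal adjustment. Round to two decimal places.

The department-specific comparison favours the video interview throughout, but the pooled figures favour the in-person interview. The question is whether to condition on department.
Since department is a pre-existing factor (not a product of the interview format) and it affects the outcome on its own, it is a confounder. The stratified rates, not the pooled rate, identify the causal effect.
Adjusting over the population distribution of department: 0.250·(0.710−0.637) + 0.250·(0.438−0.362) + 0.250·(0.415−0.325) + 0.250·(0.251−0.097) = +0.098.

+0.10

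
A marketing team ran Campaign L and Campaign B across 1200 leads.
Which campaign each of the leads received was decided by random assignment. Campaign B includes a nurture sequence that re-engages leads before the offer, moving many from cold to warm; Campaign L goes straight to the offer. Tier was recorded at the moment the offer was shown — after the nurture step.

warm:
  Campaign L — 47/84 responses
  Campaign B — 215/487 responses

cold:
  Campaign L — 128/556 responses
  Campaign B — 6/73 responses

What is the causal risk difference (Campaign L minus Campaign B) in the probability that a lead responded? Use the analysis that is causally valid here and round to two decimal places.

-0.12

Engagement tier is recorded after the campaign and is itself shifted by it — it sits on the causal path from campaign to outcome. Conditioning on a mediator would strip out part of the effect we want; the pooled comparison gives the total causal effect.
The causal difference is the pooled difference: 0.273 − 0.395 = -0.121.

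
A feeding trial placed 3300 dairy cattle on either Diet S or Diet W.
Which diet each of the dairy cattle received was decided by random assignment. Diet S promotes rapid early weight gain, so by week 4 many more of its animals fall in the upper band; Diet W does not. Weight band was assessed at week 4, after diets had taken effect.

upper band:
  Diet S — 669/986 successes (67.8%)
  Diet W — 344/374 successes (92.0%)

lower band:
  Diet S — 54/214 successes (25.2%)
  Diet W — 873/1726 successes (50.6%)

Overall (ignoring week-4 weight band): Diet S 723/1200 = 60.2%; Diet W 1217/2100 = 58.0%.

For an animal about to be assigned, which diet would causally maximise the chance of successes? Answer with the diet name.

The stratified and pooled comparisons disagree (Diet W wins within each week-4 weight band; Diet S wins overall), so the answer turns on the causal role of week-4 weight band.
Because the diet influences week-4 weight band, week-4 weight band is a post-treatment mediator, not a confounder. Stratifying on it would bias the estimate; the causal effect is the crude pooled difference.
Pooled: Diet S 60.2% vs Diet W 58.0%; Diet S is higher overall.

Diet S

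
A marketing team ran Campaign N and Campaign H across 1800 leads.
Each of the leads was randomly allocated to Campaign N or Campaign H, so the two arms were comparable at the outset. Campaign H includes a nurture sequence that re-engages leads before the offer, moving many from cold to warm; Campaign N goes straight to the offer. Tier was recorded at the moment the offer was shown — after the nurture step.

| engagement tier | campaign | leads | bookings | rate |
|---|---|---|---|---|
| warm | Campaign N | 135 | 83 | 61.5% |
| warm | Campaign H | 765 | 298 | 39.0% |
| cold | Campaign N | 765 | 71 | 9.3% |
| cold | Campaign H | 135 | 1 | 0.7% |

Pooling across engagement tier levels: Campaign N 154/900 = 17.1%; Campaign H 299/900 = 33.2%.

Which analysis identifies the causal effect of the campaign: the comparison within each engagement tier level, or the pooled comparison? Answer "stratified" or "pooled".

The engagement tier-specific comparison favours Campaign N throughout, but the pooled figures favour Campaign H. The question is whether to condition on engagement tier.
The distribution of engagement tier is itself part of what the campaign does — it is an intermediate outcome. Holding it fixed would remove that part of the effect; the total effect is the pooled difference.
Pooled: Campaign N 17.1% vs Campaign H 33.2%; Campaign H is higher overall.

pooled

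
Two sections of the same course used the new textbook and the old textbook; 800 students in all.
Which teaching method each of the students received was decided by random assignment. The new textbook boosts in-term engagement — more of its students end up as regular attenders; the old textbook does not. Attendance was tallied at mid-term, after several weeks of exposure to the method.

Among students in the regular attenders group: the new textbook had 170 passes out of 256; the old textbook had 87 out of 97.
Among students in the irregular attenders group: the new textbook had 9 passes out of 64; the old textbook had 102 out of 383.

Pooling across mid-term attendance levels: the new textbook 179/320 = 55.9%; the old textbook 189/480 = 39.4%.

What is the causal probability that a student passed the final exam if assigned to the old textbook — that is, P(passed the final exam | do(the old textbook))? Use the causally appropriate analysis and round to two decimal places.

The distribution of mid-term attendance is itself part of what the teaching method does — it is an intermediate outcome. Holding it fixed would remove that part of the effect; the total effect is the pooled difference.
So P(outcome | do(the old textbook)) is just the pooled rate for the old textbook: 189/480 = 0.394.

0.39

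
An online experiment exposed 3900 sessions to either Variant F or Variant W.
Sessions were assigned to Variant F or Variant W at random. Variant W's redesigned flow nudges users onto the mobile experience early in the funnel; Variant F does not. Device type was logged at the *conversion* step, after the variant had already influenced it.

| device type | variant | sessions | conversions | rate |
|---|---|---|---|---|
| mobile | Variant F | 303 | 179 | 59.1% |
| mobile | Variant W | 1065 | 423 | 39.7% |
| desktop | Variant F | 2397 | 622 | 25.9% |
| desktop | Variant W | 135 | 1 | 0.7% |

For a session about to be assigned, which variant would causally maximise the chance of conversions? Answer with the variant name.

Device type is downstream of the variant. One should not condition on a consequence of treatment, so the overall rates are the right comparison.
Pooled: Variant F 29.7% vs Variant W 35.3%; Variant W is higher overall.

Variant W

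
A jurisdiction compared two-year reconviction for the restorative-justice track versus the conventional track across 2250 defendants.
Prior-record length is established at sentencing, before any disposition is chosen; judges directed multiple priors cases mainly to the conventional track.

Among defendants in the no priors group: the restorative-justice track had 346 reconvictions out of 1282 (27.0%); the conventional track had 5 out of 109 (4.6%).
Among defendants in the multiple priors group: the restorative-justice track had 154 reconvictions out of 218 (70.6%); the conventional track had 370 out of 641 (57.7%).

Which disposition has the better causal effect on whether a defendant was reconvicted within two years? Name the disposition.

the conventional track is lower inside every prior-record length stratum but the restorative-justice track is lower in aggregate. Whether to stratify depends on how prior-record length relates to the disposition.
Since prior-record length is a pre-existing factor (not a product of the disposition) and it affects the outcome on its own, it is a confounder. The stratified rates, not the pooled rate, identify the causal effect.
Within each level — no priors: 27.0% vs 4.6%; multiple priors: 70.6% vs 57.7% — the conventional track is lower every time.

the conventional track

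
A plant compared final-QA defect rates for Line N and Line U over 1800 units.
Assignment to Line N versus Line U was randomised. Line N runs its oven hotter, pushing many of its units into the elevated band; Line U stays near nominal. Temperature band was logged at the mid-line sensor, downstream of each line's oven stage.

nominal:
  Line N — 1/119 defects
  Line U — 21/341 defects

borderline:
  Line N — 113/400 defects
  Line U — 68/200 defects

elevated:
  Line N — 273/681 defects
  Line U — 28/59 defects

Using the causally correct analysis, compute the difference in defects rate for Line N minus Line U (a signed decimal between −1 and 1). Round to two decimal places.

+0.13

Within every in-process temperature band level Line N has the lower rate, yet pooled Line U does — Simpson's reversal.
In-process temperature band lies on the pathway line → in-process temperature band → outcome, so adjusting for it blocks the indirect effect. For the total causal effect of line, use the unadjusted pooled rates.
The causal difference is the pooled difference: 0.323 − 0.195 = +0.128.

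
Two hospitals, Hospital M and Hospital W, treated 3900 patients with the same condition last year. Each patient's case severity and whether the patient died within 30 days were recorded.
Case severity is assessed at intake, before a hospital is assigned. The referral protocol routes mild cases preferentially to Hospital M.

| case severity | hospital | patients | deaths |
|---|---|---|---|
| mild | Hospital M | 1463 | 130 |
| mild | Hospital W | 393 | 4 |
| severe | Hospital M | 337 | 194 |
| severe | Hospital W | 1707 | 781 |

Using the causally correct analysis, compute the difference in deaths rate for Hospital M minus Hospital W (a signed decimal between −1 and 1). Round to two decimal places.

Hospital W is lower inside every case severity stratum but Hospital M is lower in aggregate. Whether to stratify depends on how case severity relates to the hospital.
The imbalance in case severity arose from how patients were allocated, not from anything the hospital did; and case severity independently affects the outcome. The pooled gap is confounded — condition on case severity.
Adjusting over the population distribution of case severity: 0.476·(0.089−0.010) + 0.524·(0.576−0.458) = +0.099.

+0.10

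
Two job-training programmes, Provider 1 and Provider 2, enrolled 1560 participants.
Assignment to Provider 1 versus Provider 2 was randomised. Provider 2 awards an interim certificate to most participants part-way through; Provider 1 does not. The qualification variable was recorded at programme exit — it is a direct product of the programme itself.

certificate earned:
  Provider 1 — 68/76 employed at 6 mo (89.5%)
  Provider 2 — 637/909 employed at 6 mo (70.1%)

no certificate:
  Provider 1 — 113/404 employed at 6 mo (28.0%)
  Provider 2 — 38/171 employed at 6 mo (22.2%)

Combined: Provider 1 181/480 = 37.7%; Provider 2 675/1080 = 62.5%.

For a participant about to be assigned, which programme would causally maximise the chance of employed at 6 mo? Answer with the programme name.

Provider 1 is higher inside every qualification attained during the programme stratum but Provider 2 is higher in aggregate. Whether to stratify depends on how qualification attained during the programme relates to the programme.
Qualification attained during the programme lies on the pathway programme → qualification attained during the programme → outcome, so adjusting for it blocks the indirect effect. For the total causal effect of programme, use the unadjusted pooled rates.
Pooled: Provider 1 37.7% vs Provider 2 62.5%; Provider 2 is higher overall.

Provider 2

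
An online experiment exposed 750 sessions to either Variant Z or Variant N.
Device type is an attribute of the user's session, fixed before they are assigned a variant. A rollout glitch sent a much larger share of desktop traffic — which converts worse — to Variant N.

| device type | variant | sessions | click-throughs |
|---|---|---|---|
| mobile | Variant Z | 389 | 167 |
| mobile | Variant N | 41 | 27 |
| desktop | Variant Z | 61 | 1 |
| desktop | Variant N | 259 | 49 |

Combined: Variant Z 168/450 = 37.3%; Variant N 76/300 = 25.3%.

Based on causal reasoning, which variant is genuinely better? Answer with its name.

Variant N

Since device type is a pre-existing factor (not a product of the variant) and it affects the outcome on its own, it is a confounder. The stratified rates, not the pooled rate, identify the causal effect.
Within each level — mobile: 42.9% vs 65.9%; desktop: 1.6% vs 18.9% — Variant N is higher every time.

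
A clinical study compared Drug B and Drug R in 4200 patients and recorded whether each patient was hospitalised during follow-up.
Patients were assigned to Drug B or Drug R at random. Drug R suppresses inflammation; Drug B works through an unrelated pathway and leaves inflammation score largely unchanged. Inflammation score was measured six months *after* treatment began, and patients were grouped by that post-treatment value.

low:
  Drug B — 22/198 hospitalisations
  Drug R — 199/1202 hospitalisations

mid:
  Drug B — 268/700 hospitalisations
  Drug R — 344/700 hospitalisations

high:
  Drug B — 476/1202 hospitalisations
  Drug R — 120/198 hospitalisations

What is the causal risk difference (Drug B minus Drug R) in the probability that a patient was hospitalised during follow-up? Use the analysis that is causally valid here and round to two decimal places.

Drug B is lower inside every inflammation score stratum but Drug R is lower in aggregate. Whether to stratify depends on how inflammation score relates to the drug.
The distribution of inflammation score is itself part of what the drug does — it is an intermediate outcome. Holding it fixed would remove that part of the effect; the total effect is the pooled difference.
The causal difference is the pooled difference: 0.365 − 0.316 = +0.049.

+0.05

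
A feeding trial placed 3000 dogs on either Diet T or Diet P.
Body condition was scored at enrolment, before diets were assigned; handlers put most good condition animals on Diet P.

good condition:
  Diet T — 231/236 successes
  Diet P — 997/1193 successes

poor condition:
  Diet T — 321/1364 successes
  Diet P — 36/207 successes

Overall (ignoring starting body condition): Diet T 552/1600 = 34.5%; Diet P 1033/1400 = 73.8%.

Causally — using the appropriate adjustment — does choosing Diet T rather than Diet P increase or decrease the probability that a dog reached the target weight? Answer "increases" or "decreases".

increases

The stratified and pooled comparisons disagree (Diet T wins within each starting body condition; Diet P wins overall), so the answer turns on the causal role of starting body condition.
Starting body condition differs across diets for reasons unrelated to any effect of the diet itself, and it separately predicts the outcome — a classic confounder. We must compare within starting body condition levels.
Within each level — good condition: 97.9% vs 83.6%; poor condition: 23.5% vs 17.4% — Diet T is higher every time.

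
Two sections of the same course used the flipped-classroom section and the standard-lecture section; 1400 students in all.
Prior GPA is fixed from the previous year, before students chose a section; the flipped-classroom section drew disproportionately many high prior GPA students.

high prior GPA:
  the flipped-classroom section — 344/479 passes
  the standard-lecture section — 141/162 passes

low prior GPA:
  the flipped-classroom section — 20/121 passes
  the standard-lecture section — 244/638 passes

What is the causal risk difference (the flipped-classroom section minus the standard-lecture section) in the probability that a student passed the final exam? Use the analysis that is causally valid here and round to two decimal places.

-0.19

Here prior GPA band is a common cause — it drives both which teaching method a case falls under and the outcome. The crude comparison mixes populations; the stratum-specific rates are the causally relevant ones.
Adjusting over the population distribution of prior GPA band: 0.458·(0.718−0.870) + 0.542·(0.165−0.382) = -0.187.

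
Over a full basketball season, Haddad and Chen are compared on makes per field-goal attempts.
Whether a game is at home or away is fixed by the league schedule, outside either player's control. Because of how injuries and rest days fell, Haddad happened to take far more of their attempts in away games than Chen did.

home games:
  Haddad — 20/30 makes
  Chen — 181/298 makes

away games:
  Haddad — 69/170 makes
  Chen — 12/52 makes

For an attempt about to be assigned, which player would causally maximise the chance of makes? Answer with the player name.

Haddad

Haddad is higher inside every game venue stratum but Chen is higher in aggregate. Whether to stratify depends on how game venue relates to the player.
Game venue satisfies the back-door criterion: it is not a descendant of the player, and it blocks the spurious path from player to outcome. Adjusting for it (i.e., using the within-game venue rates) gives the causal effect.
Within each level — home games: 66.7% vs 60.7%; away games: 40.6% vs 23.1% — Haddad is higher every time.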